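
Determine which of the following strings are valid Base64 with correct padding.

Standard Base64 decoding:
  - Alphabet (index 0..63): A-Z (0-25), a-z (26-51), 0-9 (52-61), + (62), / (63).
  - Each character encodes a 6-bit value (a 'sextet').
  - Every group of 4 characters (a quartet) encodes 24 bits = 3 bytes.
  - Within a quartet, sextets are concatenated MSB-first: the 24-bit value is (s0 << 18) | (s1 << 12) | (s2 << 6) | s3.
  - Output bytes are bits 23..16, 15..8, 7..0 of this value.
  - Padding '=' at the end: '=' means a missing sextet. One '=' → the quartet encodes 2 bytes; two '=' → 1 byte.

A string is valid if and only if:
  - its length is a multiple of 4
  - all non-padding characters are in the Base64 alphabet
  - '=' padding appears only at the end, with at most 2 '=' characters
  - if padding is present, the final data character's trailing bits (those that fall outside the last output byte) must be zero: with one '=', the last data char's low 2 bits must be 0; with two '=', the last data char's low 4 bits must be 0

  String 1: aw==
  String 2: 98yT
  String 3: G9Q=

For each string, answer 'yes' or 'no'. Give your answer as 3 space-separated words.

Answer: yes yes yes

Derivation:
String 1: 'aw==' → valid
String 2: '98yT' → valid
String 3: 'G9Q=' → valid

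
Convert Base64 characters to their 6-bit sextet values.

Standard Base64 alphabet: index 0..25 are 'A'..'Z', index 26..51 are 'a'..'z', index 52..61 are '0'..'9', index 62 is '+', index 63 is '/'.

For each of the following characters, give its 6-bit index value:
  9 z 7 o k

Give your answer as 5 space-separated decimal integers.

Answer: 61 51 59 40 36

Derivation:
'9': 0..9 range, 52 + ord('9') − ord('0') = 61
'z': a..z range, 26 + ord('z') − ord('a') = 51
'7': 0..9 range, 52 + ord('7') − ord('0') = 59
'o': a..z range, 26 + ord('o') − ord('a') = 40
'k': a..z range, 26 + ord('k') − ord('a') = 36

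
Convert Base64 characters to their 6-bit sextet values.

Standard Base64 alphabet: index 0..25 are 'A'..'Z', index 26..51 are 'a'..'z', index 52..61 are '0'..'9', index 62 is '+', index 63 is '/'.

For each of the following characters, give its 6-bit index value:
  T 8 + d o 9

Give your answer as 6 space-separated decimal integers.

'T': A..Z range, ord('T') − ord('A') = 19
'8': 0..9 range, 52 + ord('8') − ord('0') = 60
'+': index 62
'd': a..z range, 26 + ord('d') − ord('a') = 29
'o': a..z range, 26 + ord('o') − ord('a') = 40
'9': 0..9 range, 52 + ord('9') − ord('0') = 61

Answer: 19 60 62 29 40 61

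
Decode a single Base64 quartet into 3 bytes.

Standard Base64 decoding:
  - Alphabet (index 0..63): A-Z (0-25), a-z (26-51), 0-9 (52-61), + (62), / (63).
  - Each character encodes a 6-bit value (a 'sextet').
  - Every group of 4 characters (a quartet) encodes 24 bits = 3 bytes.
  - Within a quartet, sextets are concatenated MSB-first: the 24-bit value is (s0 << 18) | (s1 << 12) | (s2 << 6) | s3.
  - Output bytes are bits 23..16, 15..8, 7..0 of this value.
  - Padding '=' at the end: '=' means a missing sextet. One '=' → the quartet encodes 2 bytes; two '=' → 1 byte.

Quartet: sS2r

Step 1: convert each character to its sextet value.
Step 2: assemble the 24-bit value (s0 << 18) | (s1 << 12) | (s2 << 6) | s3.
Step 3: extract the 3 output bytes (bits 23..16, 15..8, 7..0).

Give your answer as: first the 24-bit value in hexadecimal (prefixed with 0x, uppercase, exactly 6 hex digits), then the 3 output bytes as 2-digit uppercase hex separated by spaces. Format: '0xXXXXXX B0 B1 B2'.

Sextets: s=44, S=18, 2=54, r=43
24-bit: (44<<18) | (18<<12) | (54<<6) | 43
      = 0xB00000 | 0x012000 | 0x000D80 | 0x00002B
      = 0xB12DAB
Bytes: (v>>16)&0xFF=B1, (v>>8)&0xFF=2D, v&0xFF=AB

Answer: 0xB12DAB B1 2D AB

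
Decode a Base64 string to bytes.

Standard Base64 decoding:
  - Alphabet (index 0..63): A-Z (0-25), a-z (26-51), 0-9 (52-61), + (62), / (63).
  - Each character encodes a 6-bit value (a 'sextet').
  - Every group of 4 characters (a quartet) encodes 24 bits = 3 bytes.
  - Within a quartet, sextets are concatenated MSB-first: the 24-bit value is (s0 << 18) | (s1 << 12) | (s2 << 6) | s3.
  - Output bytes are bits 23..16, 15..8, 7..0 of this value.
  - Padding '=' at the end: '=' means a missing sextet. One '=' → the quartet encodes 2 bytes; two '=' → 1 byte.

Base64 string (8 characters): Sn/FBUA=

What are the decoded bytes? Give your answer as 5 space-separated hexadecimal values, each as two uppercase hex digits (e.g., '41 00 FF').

After char 0 ('S'=18): chars_in_quartet=1 acc=0x12 bytes_emitted=0
After char 1 ('n'=39): chars_in_quartet=2 acc=0x4A7 bytes_emitted=0
After char 2 ('/'=63): chars_in_quartet=3 acc=0x129FF bytes_emitted=0
After char 3 ('F'=5): chars_in_quartet=4 acc=0x4A7FC5 -> emit 4A 7F C5, reset; bytes_emitted=3
After char 4 ('B'=1): chars_in_quartet=1 acc=0x1 bytes_emitted=3
After char 5 ('U'=20): chars_in_quartet=2 acc=0x54 bytes_emitted=3
After char 6 ('A'=0): chars_in_quartet=3 acc=0x1500 bytes_emitted=3
Padding '=': partial quartet acc=0x1500 -> emit 05 40; bytes_emitted=5

Answer: 4A 7F C5 05 40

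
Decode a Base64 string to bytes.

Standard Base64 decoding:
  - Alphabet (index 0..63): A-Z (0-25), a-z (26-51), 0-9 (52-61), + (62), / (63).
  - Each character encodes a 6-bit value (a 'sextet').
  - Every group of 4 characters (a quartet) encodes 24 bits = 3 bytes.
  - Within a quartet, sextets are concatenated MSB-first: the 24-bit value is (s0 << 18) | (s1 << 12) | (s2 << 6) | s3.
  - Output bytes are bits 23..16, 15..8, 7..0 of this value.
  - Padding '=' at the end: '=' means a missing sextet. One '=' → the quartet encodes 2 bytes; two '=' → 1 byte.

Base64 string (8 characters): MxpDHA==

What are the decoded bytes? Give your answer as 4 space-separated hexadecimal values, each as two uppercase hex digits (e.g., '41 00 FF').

Answer: 33 1A 43 1C

Derivation:
After char 0 ('M'=12): chars_in_quartet=1 acc=0xC bytes_emitted=0
After char 1 ('x'=49): chars_in_quartet=2 acc=0x331 bytes_emitted=0
After char 2 ('p'=41): chars_in_quartet=3 acc=0xCC69 bytes_emitted=0
After char 3 ('D'=3): chars_in_quartet=4 acc=0x331A43 -> emit 33 1A 43, reset; bytes_emitted=3
After char 4 ('H'=7): chars_in_quartet=1 acc=0x7 bytes_emitted=3
After char 5 ('A'=0): chars_in_quartet=2 acc=0x1C0 bytes_emitted=3
Padding '==': partial quartet acc=0x1C0 -> emit 1C; bytes_emitted=4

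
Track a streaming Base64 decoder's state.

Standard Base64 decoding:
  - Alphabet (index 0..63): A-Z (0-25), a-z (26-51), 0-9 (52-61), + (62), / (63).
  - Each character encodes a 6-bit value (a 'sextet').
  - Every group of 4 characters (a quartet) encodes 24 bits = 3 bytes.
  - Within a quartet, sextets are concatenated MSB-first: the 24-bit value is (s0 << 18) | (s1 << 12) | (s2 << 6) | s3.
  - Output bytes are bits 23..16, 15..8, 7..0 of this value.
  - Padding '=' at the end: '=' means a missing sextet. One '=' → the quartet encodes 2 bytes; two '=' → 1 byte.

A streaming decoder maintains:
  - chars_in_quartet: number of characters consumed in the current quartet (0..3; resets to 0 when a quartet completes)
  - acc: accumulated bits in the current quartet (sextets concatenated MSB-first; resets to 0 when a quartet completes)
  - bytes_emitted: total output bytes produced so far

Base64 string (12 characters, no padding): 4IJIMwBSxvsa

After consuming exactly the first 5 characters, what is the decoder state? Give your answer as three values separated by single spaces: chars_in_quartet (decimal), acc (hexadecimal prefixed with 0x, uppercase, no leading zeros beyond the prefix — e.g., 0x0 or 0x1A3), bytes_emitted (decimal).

Answer: 1 0xC 3

Derivation:
After char 0 ('4'=56): chars_in_quartet=1 acc=0x38 bytes_emitted=0
After char 1 ('I'=8): chars_in_quartet=2 acc=0xE08 bytes_emitted=0
After char 2 ('J'=9): chars_in_quartet=3 acc=0x38209 bytes_emitted=0
After char 3 ('I'=8): chars_in_quartet=4 acc=0xE08248 -> emit E0 82 48, reset; bytes_emitted=3
After char 4 ('M'=12): chars_in_quartet=1 acc=0xC bytes_emitted=3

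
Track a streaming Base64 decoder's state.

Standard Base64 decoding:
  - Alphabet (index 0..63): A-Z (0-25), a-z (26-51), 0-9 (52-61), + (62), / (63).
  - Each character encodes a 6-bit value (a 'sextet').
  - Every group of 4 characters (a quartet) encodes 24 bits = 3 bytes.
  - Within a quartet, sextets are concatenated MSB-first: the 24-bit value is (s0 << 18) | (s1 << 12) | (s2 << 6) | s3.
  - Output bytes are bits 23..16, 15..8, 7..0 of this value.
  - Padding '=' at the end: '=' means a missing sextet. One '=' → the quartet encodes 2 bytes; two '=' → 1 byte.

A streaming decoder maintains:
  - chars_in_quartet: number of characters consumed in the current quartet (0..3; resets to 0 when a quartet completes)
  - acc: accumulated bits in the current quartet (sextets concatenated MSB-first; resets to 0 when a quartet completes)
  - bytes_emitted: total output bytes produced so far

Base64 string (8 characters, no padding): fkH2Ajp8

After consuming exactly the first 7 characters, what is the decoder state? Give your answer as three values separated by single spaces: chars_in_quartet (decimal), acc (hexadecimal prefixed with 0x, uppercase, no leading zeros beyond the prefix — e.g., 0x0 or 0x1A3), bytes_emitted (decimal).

After char 0 ('f'=31): chars_in_quartet=1 acc=0x1F bytes_emitted=0
After char 1 ('k'=36): chars_in_quartet=2 acc=0x7E4 bytes_emitted=0
After char 2 ('H'=7): chars_in_quartet=3 acc=0x1F907 bytes_emitted=0
After char 3 ('2'=54): chars_in_quartet=4 acc=0x7E41F6 -> emit 7E 41 F6, reset; bytes_emitted=3
After char 4 ('A'=0): chars_in_quartet=1 acc=0x0 bytes_emitted=3
After char 5 ('j'=35): chars_in_quartet=2 acc=0x23 bytes_emitted=3
After char 6 ('p'=41): chars_in_quartet=3 acc=0x8E9 bytes_emitted=3

Answer: 3 0x8E9 3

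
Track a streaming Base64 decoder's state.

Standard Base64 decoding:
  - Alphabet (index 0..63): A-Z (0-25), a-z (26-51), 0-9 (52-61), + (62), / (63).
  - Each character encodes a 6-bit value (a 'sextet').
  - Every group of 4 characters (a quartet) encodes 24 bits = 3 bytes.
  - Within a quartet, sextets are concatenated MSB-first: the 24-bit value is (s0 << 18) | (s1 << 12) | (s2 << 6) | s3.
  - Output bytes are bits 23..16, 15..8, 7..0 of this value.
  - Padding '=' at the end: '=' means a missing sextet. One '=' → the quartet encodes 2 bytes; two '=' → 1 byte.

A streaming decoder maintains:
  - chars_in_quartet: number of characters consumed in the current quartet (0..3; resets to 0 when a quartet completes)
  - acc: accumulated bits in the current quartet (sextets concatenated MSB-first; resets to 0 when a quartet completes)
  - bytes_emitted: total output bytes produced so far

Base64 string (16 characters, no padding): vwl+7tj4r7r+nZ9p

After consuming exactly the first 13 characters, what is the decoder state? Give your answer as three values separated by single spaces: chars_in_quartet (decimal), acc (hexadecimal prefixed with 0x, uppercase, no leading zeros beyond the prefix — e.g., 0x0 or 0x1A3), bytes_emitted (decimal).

Answer: 1 0x27 9

Derivation:
After char 0 ('v'=47): chars_in_quartet=1 acc=0x2F bytes_emitted=0
After char 1 ('w'=48): chars_in_quartet=2 acc=0xBF0 bytes_emitted=0
After char 2 ('l'=37): chars_in_quartet=3 acc=0x2FC25 bytes_emitted=0
After char 3 ('+'=62): chars_in_quartet=4 acc=0xBF097E -> emit BF 09 7E, reset; bytes_emitted=3
After char 4 ('7'=59): chars_in_quartet=1 acc=0x3B bytes_emitted=3
After char 5 ('t'=45): chars_in_quartet=2 acc=0xEED bytes_emitted=3
After char 6 ('j'=35): chars_in_quartet=3 acc=0x3BB63 bytes_emitted=3
After char 7 ('4'=56): chars_in_quartet=4 acc=0xEED8F8 -> emit EE D8 F8, reset; bytes_emitted=6
After char 8 ('r'=43): chars_in_quartet=1 acc=0x2B bytes_emitted=6
After char 9 ('7'=59): chars_in_quartet=2 acc=0xAFB bytes_emitted=6
After char 10 ('r'=43): chars_in_quartet=3 acc=0x2BEEB bytes_emitted=6
After char 11 ('+'=62): chars_in_quartet=4 acc=0xAFBAFE -> emit AF BA FE, reset; bytes_emitted=9
After char 12 ('n'=39): chars_in_quartet=1 acc=0x27 bytes_emitted=9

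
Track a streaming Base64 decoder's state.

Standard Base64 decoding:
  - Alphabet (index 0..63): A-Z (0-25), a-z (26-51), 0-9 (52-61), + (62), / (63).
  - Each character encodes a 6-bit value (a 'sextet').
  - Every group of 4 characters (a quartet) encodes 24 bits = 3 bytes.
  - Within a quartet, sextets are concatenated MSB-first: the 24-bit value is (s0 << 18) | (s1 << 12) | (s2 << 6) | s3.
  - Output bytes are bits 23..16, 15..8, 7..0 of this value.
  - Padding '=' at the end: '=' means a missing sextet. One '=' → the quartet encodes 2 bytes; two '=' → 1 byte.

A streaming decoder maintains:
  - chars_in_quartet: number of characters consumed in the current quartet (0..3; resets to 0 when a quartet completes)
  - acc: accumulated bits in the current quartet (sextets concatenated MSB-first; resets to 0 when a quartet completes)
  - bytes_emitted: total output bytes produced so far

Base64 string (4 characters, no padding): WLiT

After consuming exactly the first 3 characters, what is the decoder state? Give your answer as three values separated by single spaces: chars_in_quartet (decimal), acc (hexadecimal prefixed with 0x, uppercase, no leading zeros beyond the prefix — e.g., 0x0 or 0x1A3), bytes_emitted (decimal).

Answer: 3 0x162E2 0

Derivation:
After char 0 ('W'=22): chars_in_quartet=1 acc=0x16 bytes_emitted=0
After char 1 ('L'=11): chars_in_quartet=2 acc=0x58B bytes_emitted=0
After char 2 ('i'=34): chars_in_quartet=3 acc=0x162E2 bytes_emitted=0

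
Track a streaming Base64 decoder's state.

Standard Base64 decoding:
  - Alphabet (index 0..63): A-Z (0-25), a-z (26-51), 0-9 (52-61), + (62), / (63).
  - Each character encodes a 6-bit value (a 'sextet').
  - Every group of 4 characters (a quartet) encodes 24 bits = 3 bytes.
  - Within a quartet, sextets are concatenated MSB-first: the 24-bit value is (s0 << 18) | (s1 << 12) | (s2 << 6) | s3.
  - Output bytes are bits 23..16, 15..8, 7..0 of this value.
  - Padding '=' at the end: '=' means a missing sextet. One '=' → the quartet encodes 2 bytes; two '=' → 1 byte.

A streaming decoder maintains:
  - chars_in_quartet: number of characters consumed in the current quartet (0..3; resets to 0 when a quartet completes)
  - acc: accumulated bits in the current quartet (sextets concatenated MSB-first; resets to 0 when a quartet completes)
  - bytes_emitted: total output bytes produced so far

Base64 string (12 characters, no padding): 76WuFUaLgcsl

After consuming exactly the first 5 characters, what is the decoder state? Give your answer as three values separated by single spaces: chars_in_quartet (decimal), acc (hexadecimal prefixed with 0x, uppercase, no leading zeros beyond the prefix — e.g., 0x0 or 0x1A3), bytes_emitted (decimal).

After char 0 ('7'=59): chars_in_quartet=1 acc=0x3B bytes_emitted=0
After char 1 ('6'=58): chars_in_quartet=2 acc=0xEFA bytes_emitted=0
After char 2 ('W'=22): chars_in_quartet=3 acc=0x3BE96 bytes_emitted=0
After char 3 ('u'=46): chars_in_quartet=4 acc=0xEFA5AE -> emit EF A5 AE, reset; bytes_emitted=3
After char 4 ('F'=5): chars_in_quartet=1 acc=0x5 bytes_emitted=3

Answer: 1 0x5 3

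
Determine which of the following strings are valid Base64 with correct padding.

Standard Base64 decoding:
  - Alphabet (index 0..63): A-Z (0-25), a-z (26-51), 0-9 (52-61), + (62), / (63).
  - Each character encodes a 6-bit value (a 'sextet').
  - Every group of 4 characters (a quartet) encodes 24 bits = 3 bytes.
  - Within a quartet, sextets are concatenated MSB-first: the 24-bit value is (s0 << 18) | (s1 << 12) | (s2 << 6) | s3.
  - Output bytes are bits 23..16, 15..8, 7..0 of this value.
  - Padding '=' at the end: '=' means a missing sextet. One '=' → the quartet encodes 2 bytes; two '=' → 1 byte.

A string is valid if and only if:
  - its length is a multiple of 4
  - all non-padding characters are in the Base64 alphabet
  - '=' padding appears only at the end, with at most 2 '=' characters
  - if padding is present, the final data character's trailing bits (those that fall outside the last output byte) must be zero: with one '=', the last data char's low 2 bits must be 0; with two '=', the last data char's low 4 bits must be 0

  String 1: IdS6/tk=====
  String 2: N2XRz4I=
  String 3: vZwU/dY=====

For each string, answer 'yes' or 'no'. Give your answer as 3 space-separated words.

Answer: no yes no

Derivation:
String 1: 'IdS6/tk=====' → invalid (5 pad chars (max 2))
String 2: 'N2XRz4I=' → valid
String 3: 'vZwU/dY=====' → invalid (5 pad chars (max 2))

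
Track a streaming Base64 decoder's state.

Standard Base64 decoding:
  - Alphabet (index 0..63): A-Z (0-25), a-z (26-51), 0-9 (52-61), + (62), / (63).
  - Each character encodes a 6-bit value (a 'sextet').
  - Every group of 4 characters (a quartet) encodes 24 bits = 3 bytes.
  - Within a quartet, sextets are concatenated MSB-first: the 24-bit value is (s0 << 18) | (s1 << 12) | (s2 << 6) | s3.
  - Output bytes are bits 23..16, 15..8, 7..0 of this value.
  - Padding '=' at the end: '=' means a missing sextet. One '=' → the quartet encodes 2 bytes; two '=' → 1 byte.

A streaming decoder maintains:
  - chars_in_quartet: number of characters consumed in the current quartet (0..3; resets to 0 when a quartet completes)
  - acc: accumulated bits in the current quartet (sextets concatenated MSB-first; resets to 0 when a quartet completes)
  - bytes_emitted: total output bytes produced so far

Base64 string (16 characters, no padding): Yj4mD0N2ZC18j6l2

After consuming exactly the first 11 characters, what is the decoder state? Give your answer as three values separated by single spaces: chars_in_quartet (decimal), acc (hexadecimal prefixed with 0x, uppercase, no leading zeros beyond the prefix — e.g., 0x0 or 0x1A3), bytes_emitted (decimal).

Answer: 3 0x190B5 6

Derivation:
After char 0 ('Y'=24): chars_in_quartet=1 acc=0x18 bytes_emitted=0
After char 1 ('j'=35): chars_in_quartet=2 acc=0x623 bytes_emitted=0
After char 2 ('4'=56): chars_in_quartet=3 acc=0x188F8 bytes_emitted=0
After char 3 ('m'=38): chars_in_quartet=4 acc=0x623E26 -> emit 62 3E 26, reset; bytes_emitted=3
After char 4 ('D'=3): chars_in_quartet=1 acc=0x3 bytes_emitted=3
After char 5 ('0'=52): chars_in_quartet=2 acc=0xF4 bytes_emitted=3
After char 6 ('N'=13): chars_in_quartet=3 acc=0x3D0D bytes_emitted=3
After char 7 ('2'=54): chars_in_quartet=4 acc=0xF4376 -> emit 0F 43 76, reset; bytes_emitted=6
After char 8 ('Z'=25): chars_in_quartet=1 acc=0x19 bytes_emitted=6
After char 9 ('C'=2): chars_in_quartet=2 acc=0x642 bytes_emitted=6
After char 10 ('1'=53): chars_in_quartet=3 acc=0x190B5 bytes_emitted=6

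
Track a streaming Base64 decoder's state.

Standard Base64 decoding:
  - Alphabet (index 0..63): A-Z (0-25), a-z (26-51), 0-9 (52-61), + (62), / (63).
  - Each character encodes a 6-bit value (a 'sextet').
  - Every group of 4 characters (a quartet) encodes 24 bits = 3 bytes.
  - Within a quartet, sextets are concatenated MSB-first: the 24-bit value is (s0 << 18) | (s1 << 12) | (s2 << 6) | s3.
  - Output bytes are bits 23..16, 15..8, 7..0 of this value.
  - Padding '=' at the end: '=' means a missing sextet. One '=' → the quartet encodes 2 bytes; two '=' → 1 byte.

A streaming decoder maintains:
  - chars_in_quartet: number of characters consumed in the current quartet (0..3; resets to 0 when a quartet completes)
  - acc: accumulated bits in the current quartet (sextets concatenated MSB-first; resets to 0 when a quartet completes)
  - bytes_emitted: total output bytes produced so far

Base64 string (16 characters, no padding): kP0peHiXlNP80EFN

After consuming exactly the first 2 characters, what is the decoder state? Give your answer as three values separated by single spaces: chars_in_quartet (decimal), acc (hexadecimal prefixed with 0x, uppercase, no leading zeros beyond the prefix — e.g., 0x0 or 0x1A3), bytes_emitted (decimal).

After char 0 ('k'=36): chars_in_quartet=1 acc=0x24 bytes_emitted=0
After char 1 ('P'=15): chars_in_quartet=2 acc=0x90F bytes_emitted=0

Answer: 2 0x90F 0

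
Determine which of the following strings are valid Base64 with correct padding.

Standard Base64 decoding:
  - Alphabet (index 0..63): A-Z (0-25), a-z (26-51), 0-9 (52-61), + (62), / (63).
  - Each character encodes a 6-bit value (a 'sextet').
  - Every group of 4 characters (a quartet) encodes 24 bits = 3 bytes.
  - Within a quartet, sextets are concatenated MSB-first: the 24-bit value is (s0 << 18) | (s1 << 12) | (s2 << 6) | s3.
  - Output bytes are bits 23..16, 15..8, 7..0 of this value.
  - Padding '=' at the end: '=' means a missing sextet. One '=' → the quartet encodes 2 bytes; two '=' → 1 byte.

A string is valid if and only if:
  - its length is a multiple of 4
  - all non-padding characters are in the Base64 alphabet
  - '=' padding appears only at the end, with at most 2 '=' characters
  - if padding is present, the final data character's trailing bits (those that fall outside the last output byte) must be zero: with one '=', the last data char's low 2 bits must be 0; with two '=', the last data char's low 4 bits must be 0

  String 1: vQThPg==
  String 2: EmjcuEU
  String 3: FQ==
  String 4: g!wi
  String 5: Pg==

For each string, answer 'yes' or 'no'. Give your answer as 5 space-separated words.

Answer: yes no yes no yes

Derivation:
String 1: 'vQThPg==' → valid
String 2: 'EmjcuEU' → invalid (len=7 not mult of 4)
String 3: 'FQ==' → valid
String 4: 'g!wi' → invalid (bad char(s): ['!'])
String 5: 'Pg==' → valid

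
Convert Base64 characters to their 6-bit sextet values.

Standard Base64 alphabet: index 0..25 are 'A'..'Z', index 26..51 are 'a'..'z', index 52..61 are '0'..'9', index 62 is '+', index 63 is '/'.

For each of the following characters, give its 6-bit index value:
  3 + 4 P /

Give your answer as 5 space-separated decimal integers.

Answer: 55 62 56 15 63

Derivation:
'3': 0..9 range, 52 + ord('3') − ord('0') = 55
'+': index 62
'4': 0..9 range, 52 + ord('4') − ord('0') = 56
'P': A..Z range, ord('P') − ord('A') = 15
'/': index 63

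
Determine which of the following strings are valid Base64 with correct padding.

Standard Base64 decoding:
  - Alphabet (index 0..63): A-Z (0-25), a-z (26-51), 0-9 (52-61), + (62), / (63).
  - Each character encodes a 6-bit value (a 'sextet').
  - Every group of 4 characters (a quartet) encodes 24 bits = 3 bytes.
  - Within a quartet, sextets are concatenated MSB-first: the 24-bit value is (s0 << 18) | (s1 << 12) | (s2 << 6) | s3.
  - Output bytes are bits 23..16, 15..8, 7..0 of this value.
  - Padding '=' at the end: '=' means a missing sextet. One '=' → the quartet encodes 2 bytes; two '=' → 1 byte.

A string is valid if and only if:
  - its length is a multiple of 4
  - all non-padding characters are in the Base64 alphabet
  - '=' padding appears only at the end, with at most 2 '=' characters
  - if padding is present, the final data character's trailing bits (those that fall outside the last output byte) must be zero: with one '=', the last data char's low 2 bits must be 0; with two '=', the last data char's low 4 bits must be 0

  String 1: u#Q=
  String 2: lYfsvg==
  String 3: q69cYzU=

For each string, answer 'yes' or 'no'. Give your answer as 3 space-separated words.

Answer: no yes yes

Derivation:
String 1: 'u#Q=' → invalid (bad char(s): ['#'])
String 2: 'lYfsvg==' → valid
String 3: 'q69cYzU=' → valid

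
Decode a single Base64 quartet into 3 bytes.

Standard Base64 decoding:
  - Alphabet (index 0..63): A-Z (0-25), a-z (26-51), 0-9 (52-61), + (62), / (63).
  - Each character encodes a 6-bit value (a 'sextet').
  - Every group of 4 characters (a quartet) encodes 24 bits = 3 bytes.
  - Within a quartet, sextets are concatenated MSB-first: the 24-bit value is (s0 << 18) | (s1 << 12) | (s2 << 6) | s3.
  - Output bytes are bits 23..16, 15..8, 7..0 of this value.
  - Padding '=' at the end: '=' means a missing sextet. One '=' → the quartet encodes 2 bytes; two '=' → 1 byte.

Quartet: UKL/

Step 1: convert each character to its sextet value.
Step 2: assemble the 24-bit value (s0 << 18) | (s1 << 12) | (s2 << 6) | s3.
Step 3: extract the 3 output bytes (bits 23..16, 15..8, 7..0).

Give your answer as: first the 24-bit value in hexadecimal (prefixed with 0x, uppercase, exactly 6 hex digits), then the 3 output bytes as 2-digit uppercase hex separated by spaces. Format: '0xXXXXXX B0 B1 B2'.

Answer: 0x50A2FF 50 A2 FF

Derivation:
Sextets: U=20, K=10, L=11, /=63
24-bit: (20<<18) | (10<<12) | (11<<6) | 63
      = 0x500000 | 0x00A000 | 0x0002C0 | 0x00003F
      = 0x50A2FF
Bytes: (v>>16)&0xFF=50, (v>>8)&0xFF=A2, v&0xFF=FF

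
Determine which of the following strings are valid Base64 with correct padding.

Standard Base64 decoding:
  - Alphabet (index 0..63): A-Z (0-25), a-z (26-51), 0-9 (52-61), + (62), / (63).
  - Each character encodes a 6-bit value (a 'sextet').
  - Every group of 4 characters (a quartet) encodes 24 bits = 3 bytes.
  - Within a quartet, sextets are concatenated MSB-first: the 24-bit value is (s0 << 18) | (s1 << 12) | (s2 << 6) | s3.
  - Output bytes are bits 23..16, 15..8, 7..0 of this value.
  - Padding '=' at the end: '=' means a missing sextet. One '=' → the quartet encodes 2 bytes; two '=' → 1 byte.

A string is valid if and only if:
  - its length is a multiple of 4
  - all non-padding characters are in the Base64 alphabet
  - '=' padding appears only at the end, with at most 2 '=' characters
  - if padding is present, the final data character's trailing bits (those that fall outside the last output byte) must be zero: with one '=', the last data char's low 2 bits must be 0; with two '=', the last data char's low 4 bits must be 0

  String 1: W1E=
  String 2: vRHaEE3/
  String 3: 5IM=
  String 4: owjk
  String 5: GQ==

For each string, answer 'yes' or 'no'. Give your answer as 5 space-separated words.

String 1: 'W1E=' → valid
String 2: 'vRHaEE3/' → valid
String 3: '5IM=' → valid
String 4: 'owjk' → valid
String 5: 'GQ==' → valid

Answer: yes yes yes yes yes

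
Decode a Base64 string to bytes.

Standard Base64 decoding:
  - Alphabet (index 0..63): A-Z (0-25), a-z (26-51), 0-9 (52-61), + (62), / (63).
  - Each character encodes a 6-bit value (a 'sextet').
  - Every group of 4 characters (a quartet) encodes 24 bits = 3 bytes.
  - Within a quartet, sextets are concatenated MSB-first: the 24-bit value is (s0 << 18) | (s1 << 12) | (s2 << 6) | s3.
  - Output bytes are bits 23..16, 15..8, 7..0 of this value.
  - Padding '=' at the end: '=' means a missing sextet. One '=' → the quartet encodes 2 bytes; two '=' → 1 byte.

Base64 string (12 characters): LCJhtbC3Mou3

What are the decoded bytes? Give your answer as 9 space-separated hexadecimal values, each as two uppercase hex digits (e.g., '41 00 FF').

Answer: 2C 22 61 B5 B0 B7 32 8B B7

Derivation:
After char 0 ('L'=11): chars_in_quartet=1 acc=0xB bytes_emitted=0
After char 1 ('C'=2): chars_in_quartet=2 acc=0x2C2 bytes_emitted=0
After char 2 ('J'=9): chars_in_quartet=3 acc=0xB089 bytes_emitted=0
After char 3 ('h'=33): chars_in_quartet=4 acc=0x2C2261 -> emit 2C 22 61, reset; bytes_emitted=3
After char 4 ('t'=45): chars_in_quartet=1 acc=0x2D bytes_emitted=3
After char 5 ('b'=27): chars_in_quartet=2 acc=0xB5B bytes_emitted=3
After char 6 ('C'=2): chars_in_quartet=3 acc=0x2D6C2 bytes_emitted=3
After char 7 ('3'=55): chars_in_quartet=4 acc=0xB5B0B7 -> emit B5 B0 B7, reset; bytes_emitted=6
After char 8 ('M'=12): chars_in_quartet=1 acc=0xC bytes_emitted=6
After char 9 ('o'=40): chars_in_quartet=2 acc=0x328 bytes_emitted=6
After char 10 ('u'=46): chars_in_quartet=3 acc=0xCA2E bytes_emitted=6
After char 11 ('3'=55): chars_in_quartet=4 acc=0x328BB7 -> emit 32 8B B7, reset; bytes_emitted=9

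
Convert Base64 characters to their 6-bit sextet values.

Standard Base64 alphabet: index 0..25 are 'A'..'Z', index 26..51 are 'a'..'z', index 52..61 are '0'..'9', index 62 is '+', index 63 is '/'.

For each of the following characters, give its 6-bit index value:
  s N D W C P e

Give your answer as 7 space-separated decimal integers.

Answer: 44 13 3 22 2 15 30

Derivation:
's': a..z range, 26 + ord('s') − ord('a') = 44
'N': A..Z range, ord('N') − ord('A') = 13
'D': A..Z range, ord('D') − ord('A') = 3
'W': A..Z range, ord('W') − ord('A') = 22
'C': A..Z range, ord('C') − ord('A') = 2
'P': A..Z range, ord('P') − ord('A') = 15
'e': a..z range, 26 + ord('e') − ord('a') = 30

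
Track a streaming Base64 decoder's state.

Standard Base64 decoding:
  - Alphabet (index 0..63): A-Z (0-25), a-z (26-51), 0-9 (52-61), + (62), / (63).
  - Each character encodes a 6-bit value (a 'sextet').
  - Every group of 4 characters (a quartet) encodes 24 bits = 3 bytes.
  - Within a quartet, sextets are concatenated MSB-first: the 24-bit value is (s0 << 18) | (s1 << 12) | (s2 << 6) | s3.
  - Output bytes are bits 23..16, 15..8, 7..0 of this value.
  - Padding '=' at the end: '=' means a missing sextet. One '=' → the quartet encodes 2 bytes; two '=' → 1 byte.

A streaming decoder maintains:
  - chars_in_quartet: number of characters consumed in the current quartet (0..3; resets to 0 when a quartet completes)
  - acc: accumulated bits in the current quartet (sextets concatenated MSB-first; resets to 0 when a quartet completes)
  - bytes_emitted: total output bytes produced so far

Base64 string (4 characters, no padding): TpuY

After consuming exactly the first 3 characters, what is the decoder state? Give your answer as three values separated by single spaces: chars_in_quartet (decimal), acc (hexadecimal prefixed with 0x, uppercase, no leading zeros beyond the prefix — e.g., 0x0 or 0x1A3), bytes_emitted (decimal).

Answer: 3 0x13A6E 0

Derivation:
After char 0 ('T'=19): chars_in_quartet=1 acc=0x13 bytes_emitted=0
After char 1 ('p'=41): chars_in_quartet=2 acc=0x4E9 bytes_emitted=0
After char 2 ('u'=46): chars_in_quartet=3 acc=0x13A6E bytes_emitted=0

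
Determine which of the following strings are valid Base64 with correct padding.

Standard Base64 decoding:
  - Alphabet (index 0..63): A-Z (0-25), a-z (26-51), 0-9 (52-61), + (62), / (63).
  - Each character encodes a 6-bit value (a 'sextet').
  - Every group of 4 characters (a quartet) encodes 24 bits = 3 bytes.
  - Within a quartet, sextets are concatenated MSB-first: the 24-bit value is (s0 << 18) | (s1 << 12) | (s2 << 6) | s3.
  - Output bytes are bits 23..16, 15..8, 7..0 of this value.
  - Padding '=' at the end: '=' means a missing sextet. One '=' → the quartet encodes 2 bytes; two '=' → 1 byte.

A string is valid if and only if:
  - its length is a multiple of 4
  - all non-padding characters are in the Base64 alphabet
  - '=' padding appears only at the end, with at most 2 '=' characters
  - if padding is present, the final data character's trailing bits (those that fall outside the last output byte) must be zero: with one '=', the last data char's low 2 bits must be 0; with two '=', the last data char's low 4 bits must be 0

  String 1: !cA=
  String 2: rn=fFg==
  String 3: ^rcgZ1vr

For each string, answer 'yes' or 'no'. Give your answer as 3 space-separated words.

String 1: '!cA=' → invalid (bad char(s): ['!'])
String 2: 'rn=fFg==' → invalid (bad char(s): ['=']; '=' in middle)
String 3: '^rcgZ1vr' → invalid (bad char(s): ['^'])

Answer: no no no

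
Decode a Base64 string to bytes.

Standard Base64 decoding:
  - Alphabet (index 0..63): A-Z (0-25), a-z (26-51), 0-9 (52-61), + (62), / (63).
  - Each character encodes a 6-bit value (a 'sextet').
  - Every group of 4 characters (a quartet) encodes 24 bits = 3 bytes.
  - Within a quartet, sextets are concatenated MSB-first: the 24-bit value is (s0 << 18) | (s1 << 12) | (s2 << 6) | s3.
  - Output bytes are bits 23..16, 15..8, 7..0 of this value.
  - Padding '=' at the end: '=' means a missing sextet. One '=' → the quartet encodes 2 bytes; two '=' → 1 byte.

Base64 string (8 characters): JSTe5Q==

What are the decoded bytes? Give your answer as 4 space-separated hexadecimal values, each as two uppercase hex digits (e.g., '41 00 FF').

After char 0 ('J'=9): chars_in_quartet=1 acc=0x9 bytes_emitted=0
After char 1 ('S'=18): chars_in_quartet=2 acc=0x252 bytes_emitted=0
After char 2 ('T'=19): chars_in_quartet=3 acc=0x9493 bytes_emitted=0
After char 3 ('e'=30): chars_in_quartet=4 acc=0x2524DE -> emit 25 24 DE, reset; bytes_emitted=3
After char 4 ('5'=57): chars_in_quartet=1 acc=0x39 bytes_emitted=3
After char 5 ('Q'=16): chars_in_quartet=2 acc=0xE50 bytes_emitted=3
Padding '==': partial quartet acc=0xE50 -> emit E5; bytes_emitted=4

Answer: 25 24 DE E5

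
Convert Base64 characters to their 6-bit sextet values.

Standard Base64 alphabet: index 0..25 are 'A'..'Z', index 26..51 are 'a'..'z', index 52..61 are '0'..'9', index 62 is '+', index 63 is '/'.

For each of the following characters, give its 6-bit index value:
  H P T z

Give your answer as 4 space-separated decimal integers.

Answer: 7 15 19 51

Derivation:
'H': A..Z range, ord('H') − ord('A') = 7
'P': A..Z range, ord('P') − ord('A') = 15
'T': A..Z range, ord('T') − ord('A') = 19
'z': a..z range, 26 + ord('z') − ord('a') = 51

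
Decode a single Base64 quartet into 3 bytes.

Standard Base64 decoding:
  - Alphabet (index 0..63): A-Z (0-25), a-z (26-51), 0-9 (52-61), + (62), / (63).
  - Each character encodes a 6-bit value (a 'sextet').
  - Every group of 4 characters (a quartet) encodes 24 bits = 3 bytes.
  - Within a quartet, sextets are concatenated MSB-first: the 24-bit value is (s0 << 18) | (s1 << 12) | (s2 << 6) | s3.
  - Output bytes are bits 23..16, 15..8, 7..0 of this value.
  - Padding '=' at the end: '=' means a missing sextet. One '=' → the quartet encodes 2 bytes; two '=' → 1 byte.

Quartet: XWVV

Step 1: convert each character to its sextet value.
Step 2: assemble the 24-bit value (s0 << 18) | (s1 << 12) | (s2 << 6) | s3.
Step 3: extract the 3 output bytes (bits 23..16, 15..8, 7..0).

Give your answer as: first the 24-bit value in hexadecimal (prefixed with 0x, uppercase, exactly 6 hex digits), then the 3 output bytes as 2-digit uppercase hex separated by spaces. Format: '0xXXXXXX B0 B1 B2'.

Answer: 0x5D6555 5D 65 55

Derivation:
Sextets: X=23, W=22, V=21, V=21
24-bit: (23<<18) | (22<<12) | (21<<6) | 21
      = 0x5C0000 | 0x016000 | 0x000540 | 0x000015
      = 0x5D6555
Bytes: (v>>16)&0xFF=5D, (v>>8)&0xFF=65, v&0xFF=55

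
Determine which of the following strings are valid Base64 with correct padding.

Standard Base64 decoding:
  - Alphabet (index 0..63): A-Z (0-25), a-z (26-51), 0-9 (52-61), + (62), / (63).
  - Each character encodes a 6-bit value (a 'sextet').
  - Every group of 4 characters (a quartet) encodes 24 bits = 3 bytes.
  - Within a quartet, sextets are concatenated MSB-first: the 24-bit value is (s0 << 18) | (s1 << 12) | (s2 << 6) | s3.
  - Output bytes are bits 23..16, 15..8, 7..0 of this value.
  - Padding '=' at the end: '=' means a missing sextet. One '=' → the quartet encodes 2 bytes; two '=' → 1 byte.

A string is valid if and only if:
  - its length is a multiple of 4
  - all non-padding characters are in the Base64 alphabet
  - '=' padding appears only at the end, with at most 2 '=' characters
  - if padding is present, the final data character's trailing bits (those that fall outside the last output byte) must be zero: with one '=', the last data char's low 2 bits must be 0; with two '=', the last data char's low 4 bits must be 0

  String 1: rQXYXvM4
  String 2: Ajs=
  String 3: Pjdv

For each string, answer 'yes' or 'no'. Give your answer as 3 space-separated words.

Answer: yes yes yes

Derivation:
String 1: 'rQXYXvM4' → valid
String 2: 'Ajs=' → valid
String 3: 'Pjdv' → valid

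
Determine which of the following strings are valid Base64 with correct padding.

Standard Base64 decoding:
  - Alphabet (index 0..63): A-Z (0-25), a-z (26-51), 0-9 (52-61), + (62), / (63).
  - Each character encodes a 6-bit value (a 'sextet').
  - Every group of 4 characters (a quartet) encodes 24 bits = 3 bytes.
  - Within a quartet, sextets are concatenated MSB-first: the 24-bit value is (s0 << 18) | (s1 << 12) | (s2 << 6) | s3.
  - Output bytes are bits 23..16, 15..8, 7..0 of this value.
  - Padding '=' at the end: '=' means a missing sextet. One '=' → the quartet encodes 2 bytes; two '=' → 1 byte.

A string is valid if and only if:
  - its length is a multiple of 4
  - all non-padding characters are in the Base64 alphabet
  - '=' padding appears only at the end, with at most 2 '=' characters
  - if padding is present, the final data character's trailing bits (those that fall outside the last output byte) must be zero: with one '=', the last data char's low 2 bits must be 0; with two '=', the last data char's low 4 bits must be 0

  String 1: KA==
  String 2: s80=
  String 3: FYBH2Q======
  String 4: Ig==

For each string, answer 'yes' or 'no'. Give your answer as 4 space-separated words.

Answer: yes yes no yes

Derivation:
String 1: 'KA==' → valid
String 2: 's80=' → valid
String 3: 'FYBH2Q======' → invalid (6 pad chars (max 2))
String 4: 'Ig==' → valid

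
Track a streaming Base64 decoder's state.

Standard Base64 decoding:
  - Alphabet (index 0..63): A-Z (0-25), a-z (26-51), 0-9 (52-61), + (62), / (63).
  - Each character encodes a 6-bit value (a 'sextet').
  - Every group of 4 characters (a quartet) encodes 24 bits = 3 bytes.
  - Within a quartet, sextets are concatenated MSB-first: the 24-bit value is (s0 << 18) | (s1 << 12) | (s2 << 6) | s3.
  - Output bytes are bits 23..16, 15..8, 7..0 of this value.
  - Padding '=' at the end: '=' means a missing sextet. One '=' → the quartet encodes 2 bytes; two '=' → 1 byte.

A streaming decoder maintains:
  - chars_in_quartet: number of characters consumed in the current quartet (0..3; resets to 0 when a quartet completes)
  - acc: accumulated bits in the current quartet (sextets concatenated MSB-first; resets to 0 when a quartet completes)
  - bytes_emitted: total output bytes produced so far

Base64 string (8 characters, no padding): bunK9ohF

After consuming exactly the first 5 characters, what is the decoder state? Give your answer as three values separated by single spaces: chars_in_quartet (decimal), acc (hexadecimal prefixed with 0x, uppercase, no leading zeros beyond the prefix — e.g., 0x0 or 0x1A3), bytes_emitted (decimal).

After char 0 ('b'=27): chars_in_quartet=1 acc=0x1B bytes_emitted=0
After char 1 ('u'=46): chars_in_quartet=2 acc=0x6EE bytes_emitted=0
After char 2 ('n'=39): chars_in_quartet=3 acc=0x1BBA7 bytes_emitted=0
After char 3 ('K'=10): chars_in_quartet=4 acc=0x6EE9CA -> emit 6E E9 CA, reset; bytes_emitted=3
After char 4 ('9'=61): chars_in_quartet=1 acc=0x3D bytes_emitted=3

Answer: 1 0x3D 3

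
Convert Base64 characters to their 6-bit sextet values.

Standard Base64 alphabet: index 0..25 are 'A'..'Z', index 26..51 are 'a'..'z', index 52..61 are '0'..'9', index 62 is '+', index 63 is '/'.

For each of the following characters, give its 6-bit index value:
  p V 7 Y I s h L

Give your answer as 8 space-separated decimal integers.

'p': a..z range, 26 + ord('p') − ord('a') = 41
'V': A..Z range, ord('V') − ord('A') = 21
'7': 0..9 range, 52 + ord('7') − ord('0') = 59
'Y': A..Z range, ord('Y') − ord('A') = 24
'I': A..Z range, ord('I') − ord('A') = 8
's': a..z range, 26 + ord('s') − ord('a') = 44
'h': a..z range, 26 + ord('h') − ord('a') = 33
'L': A..Z range, ord('L') − ord('A') = 11

Answer: 41 21 59 24 8 44 33 11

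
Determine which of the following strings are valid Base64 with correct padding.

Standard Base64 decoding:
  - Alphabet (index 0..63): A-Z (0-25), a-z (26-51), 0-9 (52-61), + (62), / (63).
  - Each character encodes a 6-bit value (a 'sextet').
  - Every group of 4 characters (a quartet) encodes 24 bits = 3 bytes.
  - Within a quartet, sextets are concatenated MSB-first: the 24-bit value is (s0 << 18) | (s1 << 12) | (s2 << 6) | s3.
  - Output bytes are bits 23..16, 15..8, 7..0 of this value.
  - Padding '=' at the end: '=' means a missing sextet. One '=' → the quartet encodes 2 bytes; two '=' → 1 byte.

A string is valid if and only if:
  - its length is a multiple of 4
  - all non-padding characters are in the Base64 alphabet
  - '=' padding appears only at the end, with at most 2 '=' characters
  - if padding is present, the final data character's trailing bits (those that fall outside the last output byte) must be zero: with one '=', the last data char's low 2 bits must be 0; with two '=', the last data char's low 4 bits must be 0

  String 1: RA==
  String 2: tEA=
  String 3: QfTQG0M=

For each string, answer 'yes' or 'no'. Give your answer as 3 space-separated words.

String 1: 'RA==' → valid
String 2: 'tEA=' → valid
String 3: 'QfTQG0M=' → valid

Answer: yes yes yes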